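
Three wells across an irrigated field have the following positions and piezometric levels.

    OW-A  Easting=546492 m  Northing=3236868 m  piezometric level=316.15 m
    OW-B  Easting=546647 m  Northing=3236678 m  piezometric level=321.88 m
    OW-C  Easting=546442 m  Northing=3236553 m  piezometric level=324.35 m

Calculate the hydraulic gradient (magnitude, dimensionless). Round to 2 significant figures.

With h = a·x + b·y + c and OW-A as origin, the differences give:
  155·a + (-190)·b = +5.73
  (-50)·a + (-315)·b = +8.20
Eliminate b (×(-315) and ×(-190), subtract): -58325·a = -246.950 → a = ∂h/∂x = +0.004234
Back-substitute: b = ∂h/∂y = -0.02670.
|∇h| = √(0.004234² + -0.02670²) = 0.02703

0.027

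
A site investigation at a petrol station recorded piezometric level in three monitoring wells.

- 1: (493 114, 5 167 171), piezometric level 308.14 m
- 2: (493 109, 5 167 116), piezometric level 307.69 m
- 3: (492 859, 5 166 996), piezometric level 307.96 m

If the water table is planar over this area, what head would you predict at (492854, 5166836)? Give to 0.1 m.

With h = a·x + b·y + c and 1 as origin, the differences give:
  (-5)·a + (-55)·b = -0.45
  (-255)·a + (-175)·b = -0.18
Eliminate b (×(-175) and ×(-55), subtract): -13150·a = 68.850 → a = ∂h/∂x = -0.005236
Back-substitute: b = ∂h/∂y = +0.008658.
h(492854, 5166836) = 308.14 + (-0.005236)·(-260) + (+0.008658)·(-335) = 308.14 +1.361 -2.900 = 306.601 m.

306.6 m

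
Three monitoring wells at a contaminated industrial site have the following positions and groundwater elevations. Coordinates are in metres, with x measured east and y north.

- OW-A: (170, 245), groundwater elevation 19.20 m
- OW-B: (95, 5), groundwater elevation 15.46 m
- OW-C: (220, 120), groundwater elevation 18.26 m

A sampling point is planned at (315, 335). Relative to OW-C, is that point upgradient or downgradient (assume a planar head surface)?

With h = a·x + b·y + c and OW-A as origin, the differences give:
  (-75)·a + (-240)·b = -3.74
  50·a + (-125)·b = -0.94
Eliminate b (×(-125) and ×(-240), subtract): 21375·a = 241.900 → a = ∂h/∂x = +0.01132
Back-substitute: b = ∂h/∂y = +0.01205.
Head at (315, 335) = 19.20 + (+0.01132)·(145) + (+0.01205)·(90) = 21.93 m.
That is higher than the 18.26 m at OW-C, so the point is upgradient.

upgradient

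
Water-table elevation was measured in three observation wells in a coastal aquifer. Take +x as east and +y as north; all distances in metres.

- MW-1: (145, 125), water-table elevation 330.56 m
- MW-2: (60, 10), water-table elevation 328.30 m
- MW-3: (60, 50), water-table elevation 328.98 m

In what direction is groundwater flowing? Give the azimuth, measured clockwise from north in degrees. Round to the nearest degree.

192°

Differences from MW-1: to MW-2 (Δx, Δy, Δh) = (-85, -115, -2.26); to MW-3 = (-85, -75, -1.58).
Solve a·Δx + b·Δy = Δh: det = (-85)·(-75) − (-85)·(-115) = -3400.
∂h/∂x = [(-2.26)·(-75) − (-1.58)·(-115)] / -3400 = +0.003588
∂h/∂y = [(-85)·(-1.58) − (-85)·(-2.26)] / -3400 = +0.01700
Flow direction (−∇h) has components (-0.003588 E, -0.01700 N).
Azimuth = atan2(E, N) = atan2(-0.003588, -0.01700) = 191.9° ≈ 192°.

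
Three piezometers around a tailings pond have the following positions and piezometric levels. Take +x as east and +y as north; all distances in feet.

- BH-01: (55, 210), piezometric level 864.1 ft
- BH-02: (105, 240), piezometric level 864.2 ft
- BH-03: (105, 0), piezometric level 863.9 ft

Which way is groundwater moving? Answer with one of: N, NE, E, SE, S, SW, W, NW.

Differences from BH-01: to BH-02 (Δx, Δy, Δh) = (50, 30, +0.1); to BH-03 = (50, -210, -0.2).
Solve a·Δx + b·Δy = Δh: det = 50·(-210) − 50·30 = -12000.
∂h/∂x = [(+0.1)·(-210) − (-0.2)·30] / -12000 = +0.001250
∂h/∂y = [50·(-0.2) − 50·(+0.1)] / -12000 = +0.001250
Flow = −∇h = (-0.001250 east, -0.001250 north), which points southwest.

SW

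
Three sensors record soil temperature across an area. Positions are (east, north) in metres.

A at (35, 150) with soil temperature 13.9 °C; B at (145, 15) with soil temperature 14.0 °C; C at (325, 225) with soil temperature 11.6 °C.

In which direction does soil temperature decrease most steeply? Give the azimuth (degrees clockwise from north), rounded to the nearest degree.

047°

Taking A as reference: B−A = (110, -135, +0.1); C−A = (290, 75, -2.3).
Solve a·Δx + b·Δy = ΔT: det = 110·75 − 290·(-135) = 47400.
∂T/∂x = [(+0.1)·75 − (-2.3)·(-135)] / 47400 = -0.006392
∂T/∂y = [110·(-2.3) − 290·(+0.1)] / 47400 = -0.005949
Steepest decrease is along −∇f: components (+0.006392 E, +0.005949 N).
Azimuth = atan2(+0.006392, +0.005949) = 47.1° ≈ 047°.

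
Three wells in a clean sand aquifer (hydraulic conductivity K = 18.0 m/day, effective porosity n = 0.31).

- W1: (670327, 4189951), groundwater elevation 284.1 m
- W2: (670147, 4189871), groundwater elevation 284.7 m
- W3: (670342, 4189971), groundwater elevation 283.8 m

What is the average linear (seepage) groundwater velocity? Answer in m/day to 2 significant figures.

Taking W1 as reference: W2−W1 = (-180, -80, +0.6); W3−W1 = (15, 20, -0.3).
Determinant of the coordinate differences = (-180)·20 − 15·(-80) = -2400.
∂h/∂x = [(+0.6)·20 − (-0.3)·(-80)] / -2400 = +0.005000
∂h/∂y = [(-180)·(-0.3) − 15·(+0.6)] / -2400 = -0.01875
|∇h| = √(0.005000² + -0.01875²) = 0.01941
Seepage velocity v = K·i/n = 18.0 × 0.01941 / 0.31 = 1.127 m/day.

1.1 m/day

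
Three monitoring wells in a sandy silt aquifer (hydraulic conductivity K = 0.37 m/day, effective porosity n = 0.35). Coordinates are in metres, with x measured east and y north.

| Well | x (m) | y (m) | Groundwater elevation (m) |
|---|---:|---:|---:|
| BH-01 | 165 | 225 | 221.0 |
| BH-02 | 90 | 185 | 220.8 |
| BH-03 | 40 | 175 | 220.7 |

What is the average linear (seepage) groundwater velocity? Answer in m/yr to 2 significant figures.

Taking BH-01 as reference: BH-02−BH-01 = (-75, -40, -0.2); BH-03−BH-01 = (-125, -50, -0.3).
Solve a·Δx + b·Δy = Δh: det = (-75)·(-50) − (-125)·(-40) = -1250.
∂h/∂x = [(-0.2)·(-50) − (-0.3)·(-40)] / -1250 = +0.001600
∂h/∂y = [(-75)·(-0.3) − (-125)·(-0.2)] / -1250 = +0.002000
|∇h| = √(0.001600² + 0.002000²) = 0.002561
Seepage velocity v = K·i/n = 0.37 × 0.002561 / 0.35 = 0.002707 m/day = 0.9887 m/yr.

0.99 m/yr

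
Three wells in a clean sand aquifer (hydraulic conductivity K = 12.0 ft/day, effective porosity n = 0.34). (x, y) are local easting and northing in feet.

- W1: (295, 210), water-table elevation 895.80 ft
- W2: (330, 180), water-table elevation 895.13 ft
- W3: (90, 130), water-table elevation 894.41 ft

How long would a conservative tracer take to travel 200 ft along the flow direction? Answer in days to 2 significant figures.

With h = a·x + b·y + c and W1 as origin, the differences give:
  35·a + (-30)·b = -0.67
  (-205)·a + (-80)·b = -1.39
Eliminate b (×(-80) and ×(-30), subtract): -8950·a = 11.900 → a = ∂h/∂x = -0.001330
Back-substitute: b = ∂h/∂y = +0.02078.
|∇h| = √(-0.001330² + 0.02078²) = 0.02082
Seepage velocity v = K·i/n = 12.0 × 0.02082 / 0.34 = 0.7348 ft/day.
t = 200 / 0.7348 = 272.2 days.

270 days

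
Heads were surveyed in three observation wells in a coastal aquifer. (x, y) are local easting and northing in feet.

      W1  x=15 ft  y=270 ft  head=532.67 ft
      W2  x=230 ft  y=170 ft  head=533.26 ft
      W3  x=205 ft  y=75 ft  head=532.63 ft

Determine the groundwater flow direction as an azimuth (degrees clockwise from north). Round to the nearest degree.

225°

Differences from W1: to W2 (Δx, Δy, Δh) = (215, -100, +0.59); to W3 = (190, -195, -0.04).
Solve a·Δx + b·Δy = Δh: det = 215·(-195) − 190·(-100) = -22925.
∂h/∂x = [(+0.59)·(-195) − (-0.04)·(-100)] / -22925 = +0.005193
∂h/∂y = [215·(-0.04) − 190·(+0.59)] / -22925 = +0.005265
Flow direction (−∇h) has components (-0.005193 E, -0.005265 N).
Azimuth = atan2(E, N) = atan2(-0.005193, -0.005265) = 224.6° ≈ 225°.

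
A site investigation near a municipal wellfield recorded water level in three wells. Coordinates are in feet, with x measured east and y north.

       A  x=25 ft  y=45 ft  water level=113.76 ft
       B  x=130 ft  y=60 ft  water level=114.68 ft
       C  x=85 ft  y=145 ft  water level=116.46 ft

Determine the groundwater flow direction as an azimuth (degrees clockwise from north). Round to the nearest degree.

Differences from A: to B (Δx, Δy, Δh) = (105, 15, +0.92); to C = (60, 100, +2.70).
Determinant of the coordinate differences = 105·100 − 60·15 = 9600.
∂h/∂x = [(+0.92)·100 − (+2.70)·15] / 9600 = +0.005365
∂h/∂y = [105·(+2.70) − 60·(+0.92)] / 9600 = +0.02378
Flow direction (−∇h) has components (-0.005365 E, -0.02378 N).
Azimuth = atan2(E, N) = atan2(-0.005365, -0.02378) = 192.7° ≈ 193°.

193°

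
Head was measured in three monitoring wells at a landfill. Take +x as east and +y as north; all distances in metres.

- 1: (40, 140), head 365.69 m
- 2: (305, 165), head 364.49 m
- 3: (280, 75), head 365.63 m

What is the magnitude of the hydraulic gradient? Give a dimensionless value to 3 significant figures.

0.0122

Differences from 1: to 2 (Δx, Δy, Δh) = (265, 25, -1.20); to 3 = (240, -65, -0.06).
Determinant of the coordinate differences = 265·(-65) − 240·25 = -23225.
∂h/∂x = [(-1.20)·(-65) − (-0.06)·25] / -23225 = -0.003423
∂h/∂y = [265·(-0.06) − 240·(-1.20)] / -23225 = -0.01172
|∇h| = √(-0.003423² + -0.01172²) = 0.01221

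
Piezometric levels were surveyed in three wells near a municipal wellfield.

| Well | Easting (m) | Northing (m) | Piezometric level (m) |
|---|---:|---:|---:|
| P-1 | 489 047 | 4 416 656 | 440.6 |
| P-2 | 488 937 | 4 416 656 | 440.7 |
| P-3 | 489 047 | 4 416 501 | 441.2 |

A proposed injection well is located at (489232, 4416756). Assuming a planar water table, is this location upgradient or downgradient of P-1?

downgradient

∂h/∂x = (440.7 − 440.6) / (488937 − 489047) = -0.0009091
∂h/∂y = (441.2 − 440.6) / (4416501 − 4416656) = -0.003871
Head at (489232, 4416756) = 440.6 + (-0.0009091)·(185) + (-0.003871)·(100) = 440.04 m.
That is lower than the 440.6 m at P-1, so the point is downgradient.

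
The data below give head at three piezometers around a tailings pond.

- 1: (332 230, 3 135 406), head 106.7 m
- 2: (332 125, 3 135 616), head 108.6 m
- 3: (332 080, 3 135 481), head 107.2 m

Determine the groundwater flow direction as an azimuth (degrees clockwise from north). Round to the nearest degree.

189°

With h = a·x + b·y + c and 1 as origin, the differences give:
  (-105)·a + 210·b = +1.9
  (-150)·a + 75·b = +0.5
Eliminate b (×75 and ×210, subtract): 23625·a = 37.50 → a = ∂h/∂x = +0.001587
Back-substitute: b = ∂h/∂y = +0.009841.
Flow direction (−∇h) has components (-0.001587 E, -0.009841 N).
Azimuth = atan2(E, N) = atan2(-0.001587, -0.009841) = 189.2° ≈ 189°.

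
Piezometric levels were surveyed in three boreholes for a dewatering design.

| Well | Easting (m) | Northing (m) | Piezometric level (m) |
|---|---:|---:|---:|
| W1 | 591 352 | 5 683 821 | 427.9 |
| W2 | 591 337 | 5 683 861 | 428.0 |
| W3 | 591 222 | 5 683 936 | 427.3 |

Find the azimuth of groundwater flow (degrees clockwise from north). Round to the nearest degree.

238°

Taking W1 as reference: W2−W1 = (-15, 40, +0.1); W3−W1 = (-130, 115, -0.6).
Determinant of the coordinate differences = (-15)·115 − (-130)·40 = 3475.
∂h/∂x = [(+0.1)·115 − (-0.6)·40] / 3475 = +0.01022
∂h/∂y = [(-15)·(-0.6) − (-130)·(+0.1)] / 3475 = +0.006331
Flow direction (−∇h) has components (-0.01022 E, -0.006331 N).
Azimuth = atan2(E, N) = atan2(-0.01022, -0.006331) = 238.2° ≈ 238°.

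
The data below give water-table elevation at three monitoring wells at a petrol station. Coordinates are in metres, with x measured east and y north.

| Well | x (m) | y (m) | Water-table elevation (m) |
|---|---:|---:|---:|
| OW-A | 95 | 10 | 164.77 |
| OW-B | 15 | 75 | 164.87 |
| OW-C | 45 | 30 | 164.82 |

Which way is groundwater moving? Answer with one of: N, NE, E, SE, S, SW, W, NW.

With h = a·x + b·y + c and OW-A as origin, the differences give:
  (-80)·a + 65·b = +0.10
  (-50)·a + 20·b = +0.05
Eliminate b (×20 and ×65, subtract): 1650·a = -1.250 → a = ∂h/∂x = -0.0007576
Back-substitute: b = ∂h/∂y = +0.0006061.
Flow = −∇h = (+0.0007576 east, -0.0006061 north), which points southeast.

SE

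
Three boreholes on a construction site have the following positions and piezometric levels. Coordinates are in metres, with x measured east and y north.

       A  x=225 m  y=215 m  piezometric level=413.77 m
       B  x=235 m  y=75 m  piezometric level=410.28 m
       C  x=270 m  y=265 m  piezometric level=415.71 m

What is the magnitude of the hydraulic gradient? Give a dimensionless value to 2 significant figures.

Taking A as reference: B−A = (10, -140, -3.49); C−A = (45, 50, +1.94).
Determinant of the coordinate differences = 10·50 − 45·(-140) = 6800.
∂h/∂x = [(-3.49)·50 − (+1.94)·(-140)] / 6800 = +0.01428
∂h/∂y = [10·(+1.94) − 45·(-3.49)] / 6800 = +0.02595
|∇h| = √(0.01428² + 0.02595²) = 0.02962

0.030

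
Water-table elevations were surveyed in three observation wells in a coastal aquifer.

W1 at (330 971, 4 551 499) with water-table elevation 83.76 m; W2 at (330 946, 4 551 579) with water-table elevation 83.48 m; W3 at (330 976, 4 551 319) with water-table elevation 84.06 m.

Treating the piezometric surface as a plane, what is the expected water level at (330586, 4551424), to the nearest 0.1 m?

With h = a·x + b·y + c and W1 as origin, the differences give:
  (-25)·a + 80·b = -0.28
  5·a + (-180)·b = +0.30
Eliminate b (×(-180) and ×80, subtract): 4100·a = 26.400 → a = ∂h/∂x = +0.006439
Back-substitute: b = ∂h/∂y = -0.001488.
h(330586, 4551424) = 83.76 + (+0.006439)·(-385) + (-0.001488)·(-75) = 83.76 -2.479 +0.112 = 81.393 m.

81.4 m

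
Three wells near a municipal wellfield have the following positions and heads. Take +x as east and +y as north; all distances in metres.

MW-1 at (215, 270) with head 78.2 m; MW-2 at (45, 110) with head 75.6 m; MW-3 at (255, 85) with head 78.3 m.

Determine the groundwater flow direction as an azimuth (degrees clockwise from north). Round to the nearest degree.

260°

With h = a·x + b·y + c and MW-1 as origin, the differences give:
  (-170)·a + (-160)·b = -2.6
  40·a + (-185)·b = +0.1
Eliminate b (×(-185) and ×(-160), subtract): 37850·a = 497.00 → a = ∂h/∂x = +0.01313
Back-substitute: b = ∂h/∂y = +0.002299.
Flow direction (−∇h) has components (-0.01313 E, -0.002299 N).
Azimuth = atan2(E, N) = atan2(-0.01313, -0.002299) = 260.1° ≈ 260°.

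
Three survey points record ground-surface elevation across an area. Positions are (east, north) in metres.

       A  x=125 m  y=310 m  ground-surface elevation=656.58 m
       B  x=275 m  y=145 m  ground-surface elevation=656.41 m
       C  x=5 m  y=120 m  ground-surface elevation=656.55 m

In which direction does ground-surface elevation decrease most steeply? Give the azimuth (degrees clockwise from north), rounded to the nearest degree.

Differences from A: to B (Δx, Δy, Δh) = (150, -165, -0.17); to C = (-120, -190, -0.03).
Solve a·Δx + b·Δy = Δz: det = 150·(-190) − (-120)·(-165) = -48300.
∂z/∂x = [(-0.17)·(-190) − (-0.03)·(-165)] / -48300 = -0.0005663
∂z/∂y = [150·(-0.03) − (-120)·(-0.17)] / -48300 = +0.0005155
Steepest decrease is along −∇f: components (+0.0005663 E, -0.0005155 N).
Azimuth = atan2(+0.0005663, -0.0005155) = 132.3° ≈ 132°.

132°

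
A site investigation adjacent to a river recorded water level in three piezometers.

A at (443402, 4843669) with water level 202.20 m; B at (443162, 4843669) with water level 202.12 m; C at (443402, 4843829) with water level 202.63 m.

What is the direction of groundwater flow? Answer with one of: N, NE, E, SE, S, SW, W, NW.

∂h/∂x = (202.12 − 202.20) / (443162 − 443402) = +0.0003333
∂h/∂y = (202.63 − 202.20) / (4843829 − 4843669) = +0.002688
Flow = −∇h = (-0.0003333 east, -0.002688 north), which points south.

S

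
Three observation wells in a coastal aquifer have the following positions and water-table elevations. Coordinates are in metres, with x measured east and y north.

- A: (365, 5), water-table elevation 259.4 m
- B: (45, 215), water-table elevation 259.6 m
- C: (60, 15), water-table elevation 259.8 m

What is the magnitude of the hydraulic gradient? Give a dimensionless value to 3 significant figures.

0.00174

Taking A as reference: B−A = (-320, 210, +0.2); C−A = (-305, 10, +0.4).
Determinant of the coordinate differences = (-320)·10 − (-305)·210 = 60850.
∂h/∂x = [(+0.2)·10 − (+0.4)·210] / 60850 = -0.001348
∂h/∂y = [(-320)·(+0.4) − (-305)·(+0.2)] / 60850 = -0.001101
|∇h| = √(-0.001348² + -0.001101²) = 0.00174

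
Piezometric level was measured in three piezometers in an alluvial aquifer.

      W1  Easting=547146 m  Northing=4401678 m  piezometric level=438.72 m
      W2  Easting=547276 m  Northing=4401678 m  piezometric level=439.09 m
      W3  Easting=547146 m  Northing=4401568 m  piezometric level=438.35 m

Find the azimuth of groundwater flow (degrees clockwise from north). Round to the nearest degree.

∂h/∂x = (439.09 − 438.72) / (547276 − 547146) = +0.002846
∂h/∂y = (438.35 − 438.72) / (4401568 − 4401678) = +0.003364
Flow direction (−∇h) has components (-0.002846 E, -0.003364 N).
Azimuth = atan2(E, N) = atan2(-0.002846, -0.003364) = 220.2° ≈ 220°.

220°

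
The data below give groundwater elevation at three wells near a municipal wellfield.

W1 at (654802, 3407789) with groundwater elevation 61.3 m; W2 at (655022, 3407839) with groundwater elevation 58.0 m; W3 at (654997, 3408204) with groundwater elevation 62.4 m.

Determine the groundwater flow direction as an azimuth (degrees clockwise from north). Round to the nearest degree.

Taking W1 as reference: W2−W1 = (220, 50, -3.3); W3−W1 = (195, 415, +1.1).
Determinant of the coordinate differences = 220·415 − 195·50 = 81550.
∂h/∂x = [(-3.3)·415 − (+1.1)·50] / 81550 = -0.01747
∂h/∂y = [220·(+1.1) − 195·(-3.3)] / 81550 = +0.01086
Flow direction (−∇h) has components (+0.01747 E, -0.01086 N).
Azimuth = atan2(E, N) = atan2(+0.01747, -0.01086) = 121.9° ≈ 122°.

122°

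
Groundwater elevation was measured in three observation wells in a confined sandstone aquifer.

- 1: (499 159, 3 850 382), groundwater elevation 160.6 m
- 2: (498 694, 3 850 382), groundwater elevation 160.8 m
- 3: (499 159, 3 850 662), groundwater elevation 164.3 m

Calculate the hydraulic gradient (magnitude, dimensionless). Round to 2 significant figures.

0.013

∂h/∂x = (160.8 − 160.6) / (498694 − 499159) = -0.0004301
∂h/∂y = (164.3 − 160.6) / (3850662 − 3850382) = +0.01321
|∇h| = √(-0.0004301² + 0.01321²) = 0.01322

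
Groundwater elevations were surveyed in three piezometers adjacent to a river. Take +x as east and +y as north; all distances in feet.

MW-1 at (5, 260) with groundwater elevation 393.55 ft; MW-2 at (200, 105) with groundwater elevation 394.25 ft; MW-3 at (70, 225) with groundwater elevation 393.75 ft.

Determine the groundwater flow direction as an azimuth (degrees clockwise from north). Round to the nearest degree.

315°

Three-point gradient (reference MW-1): Δ to MW-2 = (195, -155, +0.70), Δ to MW-3 = (65, -35, +0.20).
∂h/∂x = +0.002000, ∂h/∂y = -0.002000 (det = 3250).
Flow direction (−∇h) has components (-0.002000 E, +0.002000 N).
Azimuth = atan2(E, N) = atan2(-0.002000, +0.002000) = 315.0° ≈ 315°.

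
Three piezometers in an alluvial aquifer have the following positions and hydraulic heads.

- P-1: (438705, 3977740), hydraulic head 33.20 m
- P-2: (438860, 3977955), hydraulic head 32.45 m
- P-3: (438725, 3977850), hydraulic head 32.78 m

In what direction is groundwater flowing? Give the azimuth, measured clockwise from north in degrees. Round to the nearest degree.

351°

Taking P-1 as reference: P-2−P-1 = (155, 215, -0.75); P-3−P-1 = (20, 110, -0.42).
Determinant of the coordinate differences = 155·110 − 20·215 = 12750.
∂h/∂x = [(-0.75)·110 − (-0.42)·215] / 12750 = +0.0006118
∂h/∂y = [155·(-0.42) − 20·(-0.75)] / 12750 = -0.003929
Flow direction (−∇h) has components (-0.0006118 E, +0.003929 N).
Azimuth = atan2(E, N) = atan2(-0.0006118, +0.003929) = 351.2° ≈ 351°.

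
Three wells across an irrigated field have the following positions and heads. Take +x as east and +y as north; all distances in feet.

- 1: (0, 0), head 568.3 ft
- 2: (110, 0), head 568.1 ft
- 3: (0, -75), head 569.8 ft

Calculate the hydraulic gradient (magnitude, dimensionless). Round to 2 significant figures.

0.020

∂h/∂x = (568.1 − 568.3) / (110 − 0) = -0.001818
∂h/∂y = (569.8 − 568.3) / (-75 − 0) = -0.02000
|∇h| = √(-0.001818² + -0.02000²) = 0.02008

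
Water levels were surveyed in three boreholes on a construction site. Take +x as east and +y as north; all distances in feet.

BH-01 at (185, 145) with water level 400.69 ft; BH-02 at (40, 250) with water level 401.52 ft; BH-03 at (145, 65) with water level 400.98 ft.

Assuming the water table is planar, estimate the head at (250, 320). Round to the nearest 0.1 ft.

With h = a·x + b·y + c and BH-01 as origin, the differences give:
  (-145)·a + 105·b = +0.83
  (-40)·a + (-80)·b = +0.29
Eliminate b (×(-80) and ×105, subtract): 15800·a = -96.850 → a = ∂h/∂x = -0.006130
Back-substitute: b = ∂h/∂y = -0.0005601.
h(250, 320) = 400.69 + (-0.006130)·(65) + (-0.0005601)·(175) = 400.69 -0.398 -0.098 = 400.194 ft.

400.2 ft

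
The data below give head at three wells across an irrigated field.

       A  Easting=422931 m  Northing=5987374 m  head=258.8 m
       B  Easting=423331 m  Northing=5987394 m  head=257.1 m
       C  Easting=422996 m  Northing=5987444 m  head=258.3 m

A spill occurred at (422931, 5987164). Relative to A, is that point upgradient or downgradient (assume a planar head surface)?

upgradient

Taking A as reference: B−A = (400, 20, -1.7); C−A = (65, 70, -0.5).
Solve a·Δx + b·Δy = Δh: det = 400·70 − 65·20 = 26700.
∂h/∂x = [(-1.7)·70 − (-0.5)·20] / 26700 = -0.004082
∂h/∂y = [400·(-0.5) − 65·(-1.7)] / 26700 = -0.003352
Head at (422931, 5987164) = 258.8 + (-0.004082)·(0) + (-0.003352)·(-210) = 259.50 m.
That is higher than the 258.8 m at A, so the point is upgradient.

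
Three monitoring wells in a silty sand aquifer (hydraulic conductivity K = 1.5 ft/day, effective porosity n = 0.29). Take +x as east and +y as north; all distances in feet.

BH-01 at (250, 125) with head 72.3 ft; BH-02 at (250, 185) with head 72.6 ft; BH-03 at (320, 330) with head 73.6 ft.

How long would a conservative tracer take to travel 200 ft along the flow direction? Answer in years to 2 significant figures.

Three-point gradient (reference BH-01): Δ to BH-02 = (0, 60, +0.3), Δ to BH-03 = (70, 205, +1.3).
∂h/∂x = +0.003929, ∂h/∂y = +0.005000 (det = -4200).
|∇h| = √(0.003929² + 0.005000²) = 0.006359
Seepage velocity v = K·i/n = 1.5 × 0.006359 / 0.29 = 0.03289 ft/day.
t = 200 / 0.03289 = 6081 days = 16.6 years.

17 years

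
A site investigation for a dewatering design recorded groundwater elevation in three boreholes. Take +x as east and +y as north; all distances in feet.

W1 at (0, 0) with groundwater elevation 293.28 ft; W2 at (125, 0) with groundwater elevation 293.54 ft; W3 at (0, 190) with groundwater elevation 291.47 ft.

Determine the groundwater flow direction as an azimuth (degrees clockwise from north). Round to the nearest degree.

∂h/∂x = (293.54 − 293.28) / (125 − 0) = +0.002080
∂h/∂y = (291.47 − 293.28) / (190 − 0) = -0.009526
Flow direction (−∇h) has components (-0.002080 E, +0.009526 N).
Azimuth = atan2(E, N) = atan2(-0.002080, +0.009526) = 347.7° ≈ 348°.

348°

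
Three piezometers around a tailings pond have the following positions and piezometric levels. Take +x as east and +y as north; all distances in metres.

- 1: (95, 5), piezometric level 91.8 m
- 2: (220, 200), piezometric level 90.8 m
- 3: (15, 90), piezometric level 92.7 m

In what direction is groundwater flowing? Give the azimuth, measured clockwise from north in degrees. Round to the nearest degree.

Taking 1 as reference: 2−1 = (125, 195, -1.0); 3−1 = (-80, 85, +0.9).
Solve a·Δx + b·Δy = Δh: det = 125·85 − (-80)·195 = 26225.
∂h/∂x = [(-1.0)·85 − (+0.9)·195] / 26225 = -0.009933
∂h/∂y = [125·(+0.9) − (-80)·(-1.0)] / 26225 = +0.001239
Flow direction (−∇h) has components (+0.009933 E, -0.001239 N).
Azimuth = atan2(E, N) = atan2(+0.009933, -0.001239) = 97.1° ≈ 097°.

097°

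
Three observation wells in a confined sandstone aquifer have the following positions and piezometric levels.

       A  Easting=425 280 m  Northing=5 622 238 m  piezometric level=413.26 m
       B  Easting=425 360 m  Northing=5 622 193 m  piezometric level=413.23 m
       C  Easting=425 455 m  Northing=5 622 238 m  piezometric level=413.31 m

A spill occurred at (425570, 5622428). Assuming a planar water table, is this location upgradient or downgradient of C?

Differences from A: to B (Δx, Δy, Δh) = (80, -45, -0.03); to C = (175, 0, +0.05).
Determinant of the coordinate differences = 80·0 − 175·(-45) = 7875.
∂h/∂x = [(-0.03)·0 − (+0.05)·(-45)] / 7875 = +0.0002857
∂h/∂y = [80·(+0.05) − 175·(-0.03)] / 7875 = +0.001175
Head at (425570, 5622428) = 413.26 + (+0.0002857)·(290) + (+0.001175)·(190) = 413.57 m.
That is higher than the 413.31 m at C, so the point is upgradient.

upgradient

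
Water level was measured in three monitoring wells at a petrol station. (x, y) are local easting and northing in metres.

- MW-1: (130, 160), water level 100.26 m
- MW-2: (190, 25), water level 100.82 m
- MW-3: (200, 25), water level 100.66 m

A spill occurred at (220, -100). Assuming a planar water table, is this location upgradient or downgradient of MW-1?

upgradient

Three-point gradient (reference MW-1): Δ to MW-2 = (60, -135, +0.56), Δ to MW-3 = (70, -135, +0.40).
∂h/∂x = -0.01600, ∂h/∂y = -0.01126 (det = 1350).
Head at (220, -100) = 100.26 + (-0.01600)·(90) + (-0.01126)·(-260) = 101.75 m.
That is higher than the 100.26 m at MW-1, so the point is upgradient.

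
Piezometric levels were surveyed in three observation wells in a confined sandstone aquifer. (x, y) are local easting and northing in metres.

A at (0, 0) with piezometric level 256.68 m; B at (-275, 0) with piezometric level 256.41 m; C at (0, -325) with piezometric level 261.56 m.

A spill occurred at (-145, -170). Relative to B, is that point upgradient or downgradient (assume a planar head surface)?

upgradient

∂h/∂x = (256.41 − 256.68) / (-275 − 0) = +0.0009818
∂h/∂y = (261.56 − 256.68) / (-325 − 0) = -0.01502
Head at (-145, -170) = 256.68 + (+0.0009818)·(-145) + (-0.01502)·(-170) = 259.09 m.
That is higher than the 256.41 m at B, so the point is upgradient.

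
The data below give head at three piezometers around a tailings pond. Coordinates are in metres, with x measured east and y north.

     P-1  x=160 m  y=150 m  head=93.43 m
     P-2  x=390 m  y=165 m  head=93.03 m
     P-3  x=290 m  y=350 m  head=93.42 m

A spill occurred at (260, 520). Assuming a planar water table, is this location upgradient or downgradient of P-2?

upgradient

Three-point gradient (reference P-1): Δ to P-2 = (230, 15, -0.40), Δ to P-3 = (130, 200, -0.01).
∂h/∂x = -0.001813, ∂h/∂y = +0.001128 (det = 44050).
Head at (260, 520) = 93.43 + (-0.001813)·(100) + (+0.001128)·(370) = 93.67 m.
That is higher than the 93.03 m at P-2, so the point is upgradient.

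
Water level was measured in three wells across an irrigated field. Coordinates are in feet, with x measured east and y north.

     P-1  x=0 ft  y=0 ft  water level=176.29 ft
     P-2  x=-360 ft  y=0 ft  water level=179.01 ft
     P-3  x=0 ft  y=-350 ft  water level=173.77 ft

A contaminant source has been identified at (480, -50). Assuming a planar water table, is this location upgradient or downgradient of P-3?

downgradient

∂h/∂x = (179.01 − 176.29) / (-360 − 0) = -0.007556
∂h/∂y = (173.77 − 176.29) / (-350 − 0) = +0.007200
Head at (480, -50) = 176.29 + (-0.007556)·(480) + (+0.007200)·(-50) = 172.30 ft.
That is lower than the 173.77 ft at P-3, so the point is downgradient.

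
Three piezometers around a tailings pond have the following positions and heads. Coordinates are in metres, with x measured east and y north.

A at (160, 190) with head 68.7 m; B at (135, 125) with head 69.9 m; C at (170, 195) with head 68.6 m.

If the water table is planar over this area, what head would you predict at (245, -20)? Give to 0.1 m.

Three-point gradient (reference A): Δ to B = (-25, -65, +1.2), Δ to C = (10, 5, -0.1).
∂h/∂x = -0.0009524, ∂h/∂y = -0.01810 (det = 525).
h(245, -20) = 68.7 + (-0.0009524)·(85) + (-0.01810)·(-210) = 68.7 -0.081 +3.800 = 72.419 m.

72.4 m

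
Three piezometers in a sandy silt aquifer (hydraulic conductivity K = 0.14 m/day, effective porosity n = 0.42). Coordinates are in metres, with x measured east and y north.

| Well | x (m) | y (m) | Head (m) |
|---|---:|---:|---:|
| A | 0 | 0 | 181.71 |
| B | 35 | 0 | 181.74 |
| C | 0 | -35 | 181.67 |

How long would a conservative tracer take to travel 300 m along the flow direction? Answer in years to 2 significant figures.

1700 years

∂h/∂x = (181.74 − 181.71) / (35 − 0) = +0.0008571
∂h/∂y = (181.67 − 181.71) / (-35 − 0) = +0.001143
|∇h| = √(0.0008571² + 0.001143²) = 0.001429
Seepage velocity v = K·i/n = 0.14 × 0.001429 / 0.42 = 0.0004763 m/day.
t = 300 / 0.0004763 = 6.299e+05 days = 1.72e+03 years.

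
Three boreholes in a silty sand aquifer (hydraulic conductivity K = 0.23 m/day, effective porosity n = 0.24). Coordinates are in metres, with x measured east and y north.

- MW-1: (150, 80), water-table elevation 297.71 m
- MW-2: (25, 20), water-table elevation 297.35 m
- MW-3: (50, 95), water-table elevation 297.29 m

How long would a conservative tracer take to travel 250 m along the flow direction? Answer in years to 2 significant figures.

With h = a·x + b·y + c and MW-1 as origin, the differences give:
  (-125)·a + (-60)·b = -0.36
  (-100)·a + 15·b = -0.42
Eliminate b (×15 and ×(-60), subtract): -7875·a = -30.600 → a = ∂h/∂x = +0.003886
Back-substitute: b = ∂h/∂y = -0.002095.
|∇h| = √(0.003886² + -0.002095²) = 0.004415
Seepage velocity v = K·i/n = 0.23 × 0.004415 / 0.24 = 0.004231 m/day.
t = 250 / 0.004231 = 5.909e+04 days = 162 years.

160 years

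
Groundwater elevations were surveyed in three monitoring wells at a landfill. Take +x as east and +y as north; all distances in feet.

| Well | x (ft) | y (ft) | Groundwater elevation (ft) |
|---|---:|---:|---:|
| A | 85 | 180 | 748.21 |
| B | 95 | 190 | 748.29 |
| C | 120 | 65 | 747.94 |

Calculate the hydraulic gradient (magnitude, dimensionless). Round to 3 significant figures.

Differences from A: to B (Δx, Δy, Δh) = (10, 10, +0.08); to C = (35, -115, -0.27).
Determinant of the coordinate differences = 10·(-115) − 35·10 = -1500.
∂h/∂x = [(+0.08)·(-115) − (-0.27)·10] / -1500 = +0.004333
∂h/∂y = [10·(-0.27) − 35·(+0.08)] / -1500 = +0.003667
|∇h| = √(0.004333² + 0.003667²) = 0.005676

0.00568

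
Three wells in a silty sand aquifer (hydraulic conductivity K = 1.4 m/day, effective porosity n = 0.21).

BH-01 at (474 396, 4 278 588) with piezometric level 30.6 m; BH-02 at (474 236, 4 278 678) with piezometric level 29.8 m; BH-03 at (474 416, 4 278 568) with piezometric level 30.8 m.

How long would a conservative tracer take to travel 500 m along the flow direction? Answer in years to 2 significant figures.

18 years

With h = a·x + b·y + c and BH-01 as origin, the differences give:
  (-160)·a + 90·b = -0.8
  20·a + (-20)·b = +0.2
Eliminate b (×(-20) and ×90, subtract): 1400·a = -2.00 → a = ∂h/∂x = -0.001429
Back-substitute: b = ∂h/∂y = -0.01143.
|∇h| = √(-0.001429² + -0.01143²) = 0.01152
Seepage velocity v = K·i/n = 1.4 × 0.01152 / 0.21 = 0.0768 m/day.
t = 500 / 0.0768 = 6510 days = 17.8 years.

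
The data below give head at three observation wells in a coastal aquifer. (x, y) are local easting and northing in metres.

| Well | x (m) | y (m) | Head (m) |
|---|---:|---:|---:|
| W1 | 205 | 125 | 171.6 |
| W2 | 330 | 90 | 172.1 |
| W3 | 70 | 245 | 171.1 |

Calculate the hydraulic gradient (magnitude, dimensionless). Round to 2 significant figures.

0.0042

Differences from W1: to W2 (Δx, Δy, Δh) = (125, -35, +0.5); to W3 = (-135, 120, -0.5).
Determinant of the coordinate differences = 125·120 − (-135)·(-35) = 10275.
∂h/∂x = [(+0.5)·120 − (-0.5)·(-35)] / 10275 = +0.004136
∂h/∂y = [125·(-0.5) − (-135)·(+0.5)] / 10275 = +0.0004866
|∇h| = √(0.004136² + 0.0004866²) = 0.004165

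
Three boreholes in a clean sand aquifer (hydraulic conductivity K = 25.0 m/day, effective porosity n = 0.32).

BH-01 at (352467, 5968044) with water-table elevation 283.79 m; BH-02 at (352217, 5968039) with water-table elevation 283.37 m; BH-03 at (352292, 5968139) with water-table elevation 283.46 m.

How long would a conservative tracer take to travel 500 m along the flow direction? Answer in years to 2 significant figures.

Three-point gradient (reference BH-01): Δ to BH-02 = (-250, -5, -0.42), Δ to BH-03 = (-175, 95, -0.33).
∂h/∂x = +0.001687, ∂h/∂y = -0.0003655 (det = -24625).
|∇h| = √(0.001687² + -0.0003655²) = 0.001726
Seepage velocity v = K·i/n = 25.0 × 0.001726 / 0.32 = 0.1348 m/day.
t = 500 / 0.1348 = 3709 days = 10.2 years.

10 years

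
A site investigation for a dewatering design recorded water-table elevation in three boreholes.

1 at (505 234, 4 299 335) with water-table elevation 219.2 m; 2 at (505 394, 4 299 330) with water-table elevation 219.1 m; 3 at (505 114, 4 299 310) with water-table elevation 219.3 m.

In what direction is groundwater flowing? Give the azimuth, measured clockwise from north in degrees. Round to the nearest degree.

037°

Differences from 1: to 2 (Δx, Δy, Δh) = (160, -5, -0.1); to 3 = (-120, -25, +0.1).
Solve a·Δx + b·Δy = Δh: det = 160·(-25) − (-120)·(-5) = -4600.
∂h/∂x = [(-0.1)·(-25) − (+0.1)·(-5)] / -4600 = -0.0006522
∂h/∂y = [160·(+0.1) − (-120)·(-0.1)] / -4600 = -0.0008696
Flow direction (−∇h) has components (+0.0006522 E, +0.0008696 N).
Azimuth = atan2(E, N) = atan2(+0.0006522, +0.0008696) = 36.9° ≈ 037°.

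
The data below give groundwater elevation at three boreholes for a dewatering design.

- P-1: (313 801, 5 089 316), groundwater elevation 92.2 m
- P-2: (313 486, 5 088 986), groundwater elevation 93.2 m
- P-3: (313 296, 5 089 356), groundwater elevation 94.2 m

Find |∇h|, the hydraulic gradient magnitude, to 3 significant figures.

Three-point gradient (reference P-1): Δ to P-2 = (-315, -330, +1.0), Δ to P-3 = (-505, 40, +2.0).
∂h/∂x = -0.003905, ∂h/∂y = +0.0006974 (det = -179250).
|∇h| = √(-0.003905² + 0.0006974²) = 0.003967

0.00397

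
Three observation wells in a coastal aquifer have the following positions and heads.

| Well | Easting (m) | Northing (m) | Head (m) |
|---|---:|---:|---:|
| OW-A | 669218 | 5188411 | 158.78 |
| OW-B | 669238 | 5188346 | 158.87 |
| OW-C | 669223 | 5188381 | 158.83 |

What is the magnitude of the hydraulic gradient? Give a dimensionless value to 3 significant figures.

Differences from OW-A: to OW-B (Δx, Δy, Δh) = (20, -65, +0.09); to OW-C = (5, -30, +0.05).
Determinant of the coordinate differences = 20·(-30) − 5·(-65) = -275.
∂h/∂x = [(+0.09)·(-30) − (+0.05)·(-65)] / -275 = -0.002000
∂h/∂y = [20·(+0.05) − 5·(+0.09)] / -275 = -0.002000
|∇h| = √(-0.002000² + -0.002000²) = 0.002828

0.00283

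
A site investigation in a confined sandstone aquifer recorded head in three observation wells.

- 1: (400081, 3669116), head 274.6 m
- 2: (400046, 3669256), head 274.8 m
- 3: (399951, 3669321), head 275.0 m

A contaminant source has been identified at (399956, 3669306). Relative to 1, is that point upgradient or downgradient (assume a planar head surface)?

Taking 1 as reference: 2−1 = (-35, 140, +0.2); 3−1 = (-130, 205, +0.4).
Determinant of the coordinate differences = (-35)·205 − (-130)·140 = 11025.
∂h/∂x = [(+0.2)·205 − (+0.4)·140] / 11025 = -0.001361
∂h/∂y = [(-35)·(+0.4) − (-130)·(+0.2)] / 11025 = +0.001088
Head at (399956, 3669306) = 274.6 + (-0.001361)·(-125) + (+0.001088)·(190) = 274.98 m.
That is higher than the 274.6 m at 1, so the point is upgradient.

upgradient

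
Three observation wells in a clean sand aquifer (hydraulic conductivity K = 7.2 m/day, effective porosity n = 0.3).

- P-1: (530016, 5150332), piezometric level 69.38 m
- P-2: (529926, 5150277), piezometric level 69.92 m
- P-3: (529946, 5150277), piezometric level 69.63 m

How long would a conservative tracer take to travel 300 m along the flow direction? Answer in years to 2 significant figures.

Taking P-1 as reference: P-2−P-1 = (-90, -55, +0.54); P-3−P-1 = (-70, -55, +0.25).
Solve a·Δx + b·Δy = Δh: det = (-90)·(-55) − (-70)·(-55) = 1100.
∂h/∂x = [(+0.54)·(-55) − (+0.25)·(-55)] / 1100 = -0.01450
∂h/∂y = [(-90)·(+0.25) − (-70)·(+0.54)] / 1100 = +0.01391
|∇h| = √(-0.01450² + 0.01391²) = 0.02009
Seepage velocity v = K·i/n = 7.2 × 0.02009 / 0.3 = 0.4822 m/day.
t = 300 / 0.4822 = 622.1 days = 1.7 years.

1.7 years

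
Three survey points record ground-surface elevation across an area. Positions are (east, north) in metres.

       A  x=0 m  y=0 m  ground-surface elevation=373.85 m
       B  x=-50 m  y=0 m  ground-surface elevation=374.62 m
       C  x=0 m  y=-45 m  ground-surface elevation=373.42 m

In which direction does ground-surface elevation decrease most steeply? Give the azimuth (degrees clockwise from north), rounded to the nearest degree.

∂z/∂x = (374.62 − 373.85) / (-50 − 0) = -0.01540
∂z/∂y = (373.42 − 373.85) / (-45 − 0) = +0.009556
Steepest decrease is along −∇f: components (+0.01540 E, -0.009556 N).
Azimuth = atan2(+0.01540, -0.009556) = 121.8° ≈ 122°.

122°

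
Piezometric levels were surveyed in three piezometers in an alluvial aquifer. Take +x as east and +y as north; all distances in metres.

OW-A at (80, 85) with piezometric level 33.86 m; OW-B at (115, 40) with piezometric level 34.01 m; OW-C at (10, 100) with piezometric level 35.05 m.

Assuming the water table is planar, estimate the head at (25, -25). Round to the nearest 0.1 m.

37.2 m

Three-point gradient (reference OW-A): Δ to OW-B = (35, -45, +0.15), Δ to OW-C = (-70, 15, +1.19).
∂h/∂x = -0.02126, ∂h/∂y = -0.01987 (det = -2625).
h(25, -25) = 33.86 + (-0.02126)·(-55) + (-0.01987)·(-110) = 33.86 +1.169 +2.185 = 37.214 m.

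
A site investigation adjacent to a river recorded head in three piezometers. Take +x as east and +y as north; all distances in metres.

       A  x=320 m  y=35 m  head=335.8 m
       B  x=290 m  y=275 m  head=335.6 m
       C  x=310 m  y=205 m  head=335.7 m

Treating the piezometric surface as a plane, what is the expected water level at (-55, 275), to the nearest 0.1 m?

334.3 m

Differences from A: to B (Δx, Δy, Δh) = (-30, 240, -0.2); to C = (-10, 170, -0.1).
Solve a·Δx + b·Δy = Δh: det = (-30)·170 − (-10)·240 = -2700.
∂h/∂x = [(-0.2)·170 − (-0.1)·240] / -2700 = +0.003704
∂h/∂y = [(-30)·(-0.1) − (-10)·(-0.2)] / -2700 = -0.0003704
h(-55, 275) = 335.8 + (+0.003704)·(-375) + (-0.0003704)·(240) = 335.8 -1.389 -0.089 = 334.322 m.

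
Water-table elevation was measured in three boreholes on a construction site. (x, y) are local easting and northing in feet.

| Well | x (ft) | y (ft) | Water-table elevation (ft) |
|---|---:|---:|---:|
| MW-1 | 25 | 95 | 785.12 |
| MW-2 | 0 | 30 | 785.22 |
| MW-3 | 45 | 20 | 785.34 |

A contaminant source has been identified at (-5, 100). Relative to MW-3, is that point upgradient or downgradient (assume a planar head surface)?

downgradient

With h = a·x + b·y + c and MW-1 as origin, the differences give:
  (-25)·a + (-65)·b = +0.10
  20·a + (-75)·b = +0.22
Eliminate b (×(-75) and ×(-65), subtract): 3175·a = 6.800 → a = ∂h/∂x = +0.002142
Back-substitute: b = ∂h/∂y = -0.002362.
Head at (-5, 100) = 785.12 + (+0.002142)·(-30) + (-0.002362)·(5) = 785.04 ft.
That is lower than the 785.34 ft at MW-3, so the point is downgradient.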